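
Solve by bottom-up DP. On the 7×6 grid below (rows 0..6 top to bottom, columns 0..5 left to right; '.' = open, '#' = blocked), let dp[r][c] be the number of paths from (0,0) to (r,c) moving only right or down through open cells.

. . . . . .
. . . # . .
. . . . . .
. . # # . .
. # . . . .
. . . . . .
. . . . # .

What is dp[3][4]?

r\c   0   1   2   3   4   5
  0   1   1   1   1   1   1
  1   1   2   3   0   1   2
  2   1   3   6   6   7   9
  3   1   4   0   0   7  16
  4   1   0   0   0   7  23
  5   1   1   1   1   8  31
  6   1   2   3   4   0  31

7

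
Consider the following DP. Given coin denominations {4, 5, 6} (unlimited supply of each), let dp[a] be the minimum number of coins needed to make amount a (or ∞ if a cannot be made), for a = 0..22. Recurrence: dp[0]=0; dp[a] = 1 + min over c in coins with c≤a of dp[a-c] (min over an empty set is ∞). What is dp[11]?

 a  0  1  2  3  4  5  6  7  8  9 10 11 12 13 14 15 16 17 18 19 20 21 22
dp  0  -  -  -  1  1  1  -  2  2  2  2  2  3  3  3  3  3  3  4  4  4  4
(- denotes ∞ / unreachable)

2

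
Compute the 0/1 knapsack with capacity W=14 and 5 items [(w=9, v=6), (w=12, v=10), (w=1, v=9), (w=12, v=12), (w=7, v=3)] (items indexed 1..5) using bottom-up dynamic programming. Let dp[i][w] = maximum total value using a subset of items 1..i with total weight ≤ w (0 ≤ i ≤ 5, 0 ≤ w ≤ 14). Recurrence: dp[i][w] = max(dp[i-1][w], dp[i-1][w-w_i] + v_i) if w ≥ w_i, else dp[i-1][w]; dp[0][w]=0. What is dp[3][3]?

9

i\w   0   1   2   3   4   5   6   7   8   9  10  11  12  13  14
  0   0   0   0   0   0   0   0   0   0   0   0   0   0   0   0
  1   0   0   0   0   0   0   0   0   0   6   6   6   6   6   6
  2   0   0   0   0   0   0   0   0   0   6   6   6  10  10  10
  3   0   9   9   9   9   9   9   9   9   9  15  15  15  19  19
  4   0   9   9   9   9   9   9   9   9   9  15  15  15  21  21
  5   0   9   9   9   9   9   9   9  12  12  15  15  15  21  21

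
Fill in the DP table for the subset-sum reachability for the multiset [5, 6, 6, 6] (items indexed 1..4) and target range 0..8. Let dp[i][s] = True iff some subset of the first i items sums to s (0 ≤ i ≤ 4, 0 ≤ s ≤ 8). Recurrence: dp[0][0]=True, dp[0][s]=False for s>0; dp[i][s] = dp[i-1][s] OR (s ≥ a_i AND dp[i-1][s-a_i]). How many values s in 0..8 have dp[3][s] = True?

i\s   0   1   2   3   4   5   6   7   8
  0   T   F   F   F   F   F   F   F   F
  1   T   F   F   F   F   T   F   F   F
  2   T   F   F   F   F   T   T   F   F
  3   T   F   F   F   F   T   T   F   F
  4   T   F   F   F   F   T   T   F   F

3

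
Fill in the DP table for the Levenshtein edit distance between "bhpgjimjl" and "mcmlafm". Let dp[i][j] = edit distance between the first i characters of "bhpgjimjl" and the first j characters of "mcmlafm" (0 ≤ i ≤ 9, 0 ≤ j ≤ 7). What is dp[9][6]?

   ''  m  c  m  l  a  f  m
''  0  1  2  3  4  5  6  7
 b  1  1  2  3  4  5  6  7
 h  2  2  2  3  4  5  6  7
 p  3  3  3  3  4  5  6  7
 g  4  4  4  4  4  5  6  7
 j  5  5  5  5  5  5  6  7
 i  6  6  6  6  6  6  6  7
 m  7  6  7  6  7  7  7  6
 j  8  7  7  7  7  8  8  7
 l  9  8  8  8  7  8  9  8

9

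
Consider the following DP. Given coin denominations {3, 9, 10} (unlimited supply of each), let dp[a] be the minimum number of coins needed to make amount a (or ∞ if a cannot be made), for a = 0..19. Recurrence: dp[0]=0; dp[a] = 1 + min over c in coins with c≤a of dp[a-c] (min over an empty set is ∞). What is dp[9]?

 a  0  1  2  3  4  5  6  7  8  9 10 11 12 13 14 15 16 17 18 19
dp  0  -  -  1  -  -  2  -  -  1  1  -  2  2  -  3  3  -  2  2
(- denotes ∞ / unreachable)

1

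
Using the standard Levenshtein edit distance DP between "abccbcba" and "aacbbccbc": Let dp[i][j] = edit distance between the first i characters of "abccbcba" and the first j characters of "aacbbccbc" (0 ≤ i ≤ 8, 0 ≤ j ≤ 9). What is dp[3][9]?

   ''  a  a  c  b  b  c  c  b  c
''  0  1  2  3  4  5  6  7  8  9
 a  1  0  1  2  3  4  5  6  7  8
 b  2  1  1  2  2  3  4  5  6  7
 c  3  2  2  1  2  3  3  4  5  6
 c  4  3  3  2  2  3  3  3  4  5
 b  5  4  4  3  2  2  3  4  3  4
 c  6  5  5  4  3  3  2  3  4  3
 b  7  6  6  5  4  3  3  3  3  4
 a  8  7  6  6  5  4  4  4  4  4

6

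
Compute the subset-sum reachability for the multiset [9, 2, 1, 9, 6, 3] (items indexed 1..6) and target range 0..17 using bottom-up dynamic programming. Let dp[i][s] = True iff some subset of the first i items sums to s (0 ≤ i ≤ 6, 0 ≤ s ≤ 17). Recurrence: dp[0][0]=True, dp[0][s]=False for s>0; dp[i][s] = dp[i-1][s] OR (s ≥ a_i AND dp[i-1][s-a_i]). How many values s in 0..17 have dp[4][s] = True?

8

i\s   0   1   2   3   4   5   6   7   8   9  10  11  12  13  14  15  16  17
  0   T   F   F   F   F   F   F   F   F   F   F   F   F   F   F   F   F   F
  1   T   F   F   F   F   F   F   F   F   T   F   F   F   F   F   F   F   F
  2   T   F   T   F   F   F   F   F   F   T   F   T   F   F   F   F   F   F
  3   T   T   T   T   F   F   F   F   F   T   T   T   T   F   F   F   F   F
  4   T   T   T   T   F   F   F   F   F   T   T   T   T   F   F   F   F   F
  5   T   T   T   T   F   F   T   T   T   T   T   T   T   F   F   T   T   T
  6   T   T   T   T   T   T   T   T   T   T   T   T   T   T   T   T   T   T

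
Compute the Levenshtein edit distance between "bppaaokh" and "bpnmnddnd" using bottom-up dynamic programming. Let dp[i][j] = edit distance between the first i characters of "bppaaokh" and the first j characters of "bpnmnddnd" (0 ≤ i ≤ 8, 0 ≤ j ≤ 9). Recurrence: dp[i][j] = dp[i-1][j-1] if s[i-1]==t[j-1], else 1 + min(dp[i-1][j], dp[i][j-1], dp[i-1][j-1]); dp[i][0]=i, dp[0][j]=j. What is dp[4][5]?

   ''  b  p  n  m  n  d  d  n  d
''  0  1  2  3  4  5  6  7  8  9
 b  1  0  1  2  3  4  5  6  7  8
 p  2  1  0  1  2  3  4  5  6  7
 p  3  2  1  1  2  3  4  5  6  7
 a  4  3  2  2  2  3  4  5  6  7
 a  5  4  3  3  3  3  4  5  6  7
 o  6  5  4  4  4  4  4  5  6  7
 k  7  6  5  5  5  5  5  5  6  7
 h  8  7  6  6  6  6  6  6  6  7

3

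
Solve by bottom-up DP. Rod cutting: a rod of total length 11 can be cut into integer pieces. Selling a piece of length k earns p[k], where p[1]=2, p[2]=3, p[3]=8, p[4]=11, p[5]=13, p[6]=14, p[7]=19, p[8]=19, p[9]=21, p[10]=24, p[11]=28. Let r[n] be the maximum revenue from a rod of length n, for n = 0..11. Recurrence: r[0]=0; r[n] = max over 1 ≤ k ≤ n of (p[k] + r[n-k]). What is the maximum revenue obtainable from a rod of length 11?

30

   n    0    1    2    3    4    5    6    7    8    9   10   11
r[n]    0    2    4    8   11   13   16   19   22   24   27   30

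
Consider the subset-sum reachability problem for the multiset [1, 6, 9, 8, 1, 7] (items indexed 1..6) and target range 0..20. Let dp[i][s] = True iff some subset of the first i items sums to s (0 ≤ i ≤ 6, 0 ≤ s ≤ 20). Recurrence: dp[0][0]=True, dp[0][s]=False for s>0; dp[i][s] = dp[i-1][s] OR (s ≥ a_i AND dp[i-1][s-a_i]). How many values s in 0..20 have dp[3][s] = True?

i\s   0   1   2   3   4   5   6   7   8   9  10  11  12  13  14  15  16  17  18  19  20
  0   T   F   F   F   F   F   F   F   F   F   F   F   F   F   F   F   F   F   F   F   F
  1   T   T   F   F   F   F   F   F   F   F   F   F   F   F   F   F   F   F   F   F   F
  2   T   T   F   F   F   F   T   T   F   F   F   F   F   F   F   F   F   F   F   F   F
  3   T   T   F   F   F   F   T   T   F   T   T   F   F   F   F   T   T   F   F   F   F
  4   T   T   F   F   F   F   T   T   T   T   T   F   F   F   T   T   T   T   T   F   F
  5   T   T   T   F   F   F   T   T   T   T   T   T   F   F   T   T   T   T   T   T   F
  6   T   T   T   F   F   F   T   T   T   T   T   T   F   T   T   T   T   T   T   T   F

8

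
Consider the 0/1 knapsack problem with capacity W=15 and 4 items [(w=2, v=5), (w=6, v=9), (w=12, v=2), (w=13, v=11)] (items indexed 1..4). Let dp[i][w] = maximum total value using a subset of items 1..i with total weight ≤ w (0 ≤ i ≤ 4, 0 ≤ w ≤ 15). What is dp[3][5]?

i\w   0   1   2   3   4   5   6   7   8   9  10  11  12  13  14  15
  0   0   0   0   0   0   0   0   0   0   0   0   0   0   0   0   0
  1   0   0   5   5   5   5   5   5   5   5   5   5   5   5   5   5
  2   0   0   5   5   5   5   9   9  14  14  14  14  14  14  14  14
  3   0   0   5   5   5   5   9   9  14  14  14  14  14  14  14  14
  4   0   0   5   5   5   5   9   9  14  14  14  14  14  14  14  16

5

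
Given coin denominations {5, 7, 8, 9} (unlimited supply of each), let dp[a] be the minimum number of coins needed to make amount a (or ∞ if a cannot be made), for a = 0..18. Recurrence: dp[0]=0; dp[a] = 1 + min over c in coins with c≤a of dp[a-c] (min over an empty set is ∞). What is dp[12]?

2

 a  0  1  2  3  4  5  6  7  8  9 10 11 12 13 14 15 16 17 18
dp  0  -  -  -  -  1  -  1  1  1  2  -  2  2  2  2  2  2  2
(- denotes ∞ / unreachable)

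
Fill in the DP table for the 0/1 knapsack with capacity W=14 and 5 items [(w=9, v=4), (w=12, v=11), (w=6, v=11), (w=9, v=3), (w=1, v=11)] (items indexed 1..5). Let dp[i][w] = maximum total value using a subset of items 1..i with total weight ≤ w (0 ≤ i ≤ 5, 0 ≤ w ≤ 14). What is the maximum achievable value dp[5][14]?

22

i\w   0   1   2   3   4   5   6   7   8   9  10  11  12  13  14
  0   0   0   0   0   0   0   0   0   0   0   0   0   0   0   0
  1   0   0   0   0   0   0   0   0   0   4   4   4   4   4   4
  2   0   0   0   0   0   0   0   0   0   4   4   4  11  11  11
  3   0   0   0   0   0   0  11  11  11  11  11  11  11  11  11
  4   0   0   0   0   0   0  11  11  11  11  11  11  11  11  11
  5   0  11  11  11  11  11  11  22  22  22  22  22  22  22  22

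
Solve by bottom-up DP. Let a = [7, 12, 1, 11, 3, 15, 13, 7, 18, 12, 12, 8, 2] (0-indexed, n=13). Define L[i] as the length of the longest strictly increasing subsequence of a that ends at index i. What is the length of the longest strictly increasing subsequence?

4

   i    0    1    2    3    4    5    6    7    8    9   10   11   12
a[i]    7   12    1   11    3   15   13    7   18   12   12    8    2
L[i]    1    2    1    2    2    3    3    3    4    4    4    4    2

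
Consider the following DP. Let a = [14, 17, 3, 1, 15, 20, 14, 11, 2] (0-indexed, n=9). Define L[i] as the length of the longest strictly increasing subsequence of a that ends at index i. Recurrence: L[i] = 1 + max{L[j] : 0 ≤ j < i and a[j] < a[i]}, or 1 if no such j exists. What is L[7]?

2

   i    0    1    2    3    4    5    6    7    8
a[i]   14   17    3    1   15   20   14   11    2
L[i]    1    2    1    1    2    3    2    2    2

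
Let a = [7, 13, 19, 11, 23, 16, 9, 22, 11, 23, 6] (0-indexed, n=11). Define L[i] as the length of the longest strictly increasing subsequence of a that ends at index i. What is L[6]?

2

   i    0    1    2    3    4    5    6    7    8    9   10
a[i]    7   13   19   11   23   16    9   22   11   23    6
L[i]    1    2    3    2    4    3    2    4    3    5    1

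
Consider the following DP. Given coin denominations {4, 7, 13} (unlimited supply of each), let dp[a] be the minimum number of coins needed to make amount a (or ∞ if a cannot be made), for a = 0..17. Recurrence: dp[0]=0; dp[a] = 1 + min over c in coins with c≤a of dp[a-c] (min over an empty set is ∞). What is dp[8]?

 a  0  1  2  3  4  5  6  7  8  9 10 11 12 13 14 15 16 17
dp  0  -  -  -  1  -  -  1  2  -  -  2  3  1  2  3  4  2
(- denotes ∞ / unreachable)

2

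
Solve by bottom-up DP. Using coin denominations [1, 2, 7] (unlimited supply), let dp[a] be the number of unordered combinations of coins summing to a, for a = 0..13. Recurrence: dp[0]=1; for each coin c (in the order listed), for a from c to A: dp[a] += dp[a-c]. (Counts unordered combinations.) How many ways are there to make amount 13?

after  coin     0     1     2     3     4     5     6     7     8     9    10    11    12    13
          1     1     1     1     1     1     1     1     1     1     1     1     1     1     1
          2     1     1     2     2     3     3     4     4     5     5     6     6     7     7
          7     1     1     2     2     3     3     4     5     6     7     8     9    10    11

11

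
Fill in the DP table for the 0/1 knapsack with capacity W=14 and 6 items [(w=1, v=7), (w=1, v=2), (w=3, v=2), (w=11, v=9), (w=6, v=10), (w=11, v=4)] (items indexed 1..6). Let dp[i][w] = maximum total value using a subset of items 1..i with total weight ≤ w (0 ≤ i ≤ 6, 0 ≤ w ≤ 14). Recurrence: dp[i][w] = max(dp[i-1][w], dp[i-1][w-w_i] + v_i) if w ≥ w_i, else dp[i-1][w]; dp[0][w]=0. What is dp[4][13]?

i\w   0   1   2   3   4   5   6   7   8   9  10  11  12  13  14
  0   0   0   0   0   0   0   0   0   0   0   0   0   0   0   0
  1   0   7   7   7   7   7   7   7   7   7   7   7   7   7   7
  2   0   7   9   9   9   9   9   9   9   9   9   9   9   9   9
  3   0   7   9   9   9  11  11  11  11  11  11  11  11  11  11
  4   0   7   9   9   9  11  11  11  11  11  11  11  16  18  18
  5   0   7   9   9   9  11  11  17  19  19  19  21  21  21  21
  6   0   7   9   9   9  11  11  17  19  19  19  21  21  21  21

18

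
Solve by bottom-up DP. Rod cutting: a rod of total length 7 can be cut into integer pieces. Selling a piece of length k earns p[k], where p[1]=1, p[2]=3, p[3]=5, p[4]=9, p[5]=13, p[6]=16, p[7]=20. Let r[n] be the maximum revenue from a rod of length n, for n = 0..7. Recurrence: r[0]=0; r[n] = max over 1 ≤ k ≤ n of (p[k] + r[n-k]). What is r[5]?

13

   n    0    1    2    3    4    5    6    7
r[n]    0    1    3    5    9   13   16   20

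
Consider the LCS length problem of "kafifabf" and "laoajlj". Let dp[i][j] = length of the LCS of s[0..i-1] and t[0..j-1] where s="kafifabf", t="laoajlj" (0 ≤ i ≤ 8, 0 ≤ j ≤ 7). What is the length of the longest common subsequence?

   ''  l  a  o  a  j  l  j
''  0  0  0  0  0  0  0  0
 k  0  0  0  0  0  0  0  0
 a  0  0  1  1  1  1  1  1
 f  0  0  1  1  1  1  1  1
 i  0  0  1  1  1  1  1  1
 f  0  0  1  1  1  1  1  1
 a  0  0  1  1  2  2  2  2
 b  0  0  1  1  2  2  2  2
 f  0  0  1  1  2  2  2  2

2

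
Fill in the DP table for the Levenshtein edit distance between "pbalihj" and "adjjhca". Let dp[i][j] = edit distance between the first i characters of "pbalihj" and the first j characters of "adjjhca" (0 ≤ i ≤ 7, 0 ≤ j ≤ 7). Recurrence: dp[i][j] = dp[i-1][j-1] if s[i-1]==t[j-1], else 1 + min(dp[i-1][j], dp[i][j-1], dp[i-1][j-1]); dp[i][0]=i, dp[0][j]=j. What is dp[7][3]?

   ''  a  d  j  j  h  c  a
''  0  1  2  3  4  5  6  7
 p  1  1  2  3  4  5  6  7
 b  2  2  2  3  4  5  6  7
 a  3  2  3  3  4  5  6  6
 l  4  3  3  4  4  5  6  7
 i  5  4  4  4  5  5  6  7
 h  6  5  5  5  5  5  6  7
 j  7  6  6  5  5  6  6  7

5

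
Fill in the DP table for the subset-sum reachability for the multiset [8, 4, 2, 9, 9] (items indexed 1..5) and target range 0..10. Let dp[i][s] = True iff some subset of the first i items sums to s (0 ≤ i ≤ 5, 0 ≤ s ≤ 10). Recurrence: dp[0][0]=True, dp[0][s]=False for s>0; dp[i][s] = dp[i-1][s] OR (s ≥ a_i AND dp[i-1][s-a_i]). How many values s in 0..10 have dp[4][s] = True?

i\s   0   1   2   3   4   5   6   7   8   9  10
  0   T   F   F   F   F   F   F   F   F   F   F
  1   T   F   F   F   F   F   F   F   T   F   F
  2   T   F   F   F   T   F   F   F   T   F   F
  3   T   F   T   F   T   F   T   F   T   F   T
  4   T   F   T   F   T   F   T   F   T   T   T
  5   T   F   T   F   T   F   T   F   T   T   T

7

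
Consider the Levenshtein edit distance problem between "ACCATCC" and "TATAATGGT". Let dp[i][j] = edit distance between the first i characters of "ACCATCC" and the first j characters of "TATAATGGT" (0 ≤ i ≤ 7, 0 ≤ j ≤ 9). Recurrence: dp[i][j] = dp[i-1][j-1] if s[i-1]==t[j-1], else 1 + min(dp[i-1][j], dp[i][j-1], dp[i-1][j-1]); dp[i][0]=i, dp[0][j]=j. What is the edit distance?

   ''  T  A  T  A  A  T  G  G  T
''  0  1  2  3  4  5  6  7  8  9
 A  1  1  1  2  3  4  5  6  7  8
 C  2  2  2  2  3  4  5  6  7  8
 C  3  3  3  3  3  4  5  6  7  8
 A  4  4  3  4  3  3  4  5  6  7
 T  5  4  4  3  4  4  3  4  5  6
 C  6  5  5  4  4  5  4  4  5  6
 C  7  6  6  5  5  5  5  5  5  6

6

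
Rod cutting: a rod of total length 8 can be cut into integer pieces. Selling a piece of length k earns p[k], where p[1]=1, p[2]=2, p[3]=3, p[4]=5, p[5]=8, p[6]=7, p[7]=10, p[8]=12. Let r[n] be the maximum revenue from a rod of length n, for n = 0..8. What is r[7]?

10

   n    0    1    2    3    4    5    6    7    8
r[n]    0    1    2    3    5    8    9   10   12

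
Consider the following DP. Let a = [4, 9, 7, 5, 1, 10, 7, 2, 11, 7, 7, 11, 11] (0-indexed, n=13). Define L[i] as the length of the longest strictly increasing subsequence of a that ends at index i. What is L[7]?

2

   i    0    1    2    3    4    5    6    7    8    9   10   11   12
a[i]    4    9    7    5    1   10    7    2   11    7    7   11   11
L[i]    1    2    2    2    1    3    3    2    4    3    3    4    4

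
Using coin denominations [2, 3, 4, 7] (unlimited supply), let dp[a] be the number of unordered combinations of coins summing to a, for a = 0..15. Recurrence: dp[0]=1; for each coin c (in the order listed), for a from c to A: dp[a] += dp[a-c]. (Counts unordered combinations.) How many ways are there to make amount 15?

11

after  coin     0     1     2     3     4     5     6     7     8     9    10    11    12    13    14    15
          2     1     0     1     0     1     0     1     0     1     0     1     0     1     0     1     0
          3     1     0     1     1     1     1     2     1     2     2     2     2     3     2     3     3
          4     1     0     1     1     2     1     3     2     4     3     5     4     7     5     8     7
          7     1     0     1     1     2     1     3     3     4     4     6     6     8     8    11    11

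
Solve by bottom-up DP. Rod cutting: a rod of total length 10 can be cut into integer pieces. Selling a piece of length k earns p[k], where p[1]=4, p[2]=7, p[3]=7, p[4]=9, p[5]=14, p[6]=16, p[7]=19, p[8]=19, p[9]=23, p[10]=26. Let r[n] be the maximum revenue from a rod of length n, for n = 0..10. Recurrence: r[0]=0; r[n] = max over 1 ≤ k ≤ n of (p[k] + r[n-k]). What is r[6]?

   n    0    1    2    3    4    5    6    7    8    9   10
r[n]    0    4    8   12   16   20   24   28   32   36   40

24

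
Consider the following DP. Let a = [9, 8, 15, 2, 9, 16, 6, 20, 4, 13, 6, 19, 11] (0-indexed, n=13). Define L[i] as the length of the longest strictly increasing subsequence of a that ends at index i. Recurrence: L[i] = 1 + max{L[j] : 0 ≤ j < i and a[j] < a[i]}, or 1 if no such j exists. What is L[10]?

3

   i    0    1    2    3    4    5    6    7    8    9   10   11   12
a[i]    9    8   15    2    9   16    6   20    4   13    6   19   11
L[i]    1    1    2    1    2    3    2    4    2    3    3    4    4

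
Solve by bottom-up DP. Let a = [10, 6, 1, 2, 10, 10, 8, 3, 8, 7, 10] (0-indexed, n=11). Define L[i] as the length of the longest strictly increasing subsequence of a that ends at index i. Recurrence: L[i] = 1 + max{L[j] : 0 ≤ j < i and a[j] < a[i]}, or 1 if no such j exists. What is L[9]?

   i    0    1    2    3    4    5    6    7    8    9   10
a[i]   10    6    1    2   10   10    8    3    8    7   10
L[i]    1    1    1    2    3    3    3    3    4    4    5

4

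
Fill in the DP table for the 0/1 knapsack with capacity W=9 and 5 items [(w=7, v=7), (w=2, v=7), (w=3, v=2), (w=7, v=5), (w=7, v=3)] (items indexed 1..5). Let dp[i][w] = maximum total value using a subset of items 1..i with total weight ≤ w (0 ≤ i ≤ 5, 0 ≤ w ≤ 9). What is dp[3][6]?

9

i\w   0   1   2   3   4   5   6   7   8   9
  0   0   0   0   0   0   0   0   0   0   0
  1   0   0   0   0   0   0   0   7   7   7
  2   0   0   7   7   7   7   7   7   7  14
  3   0   0   7   7   7   9   9   9   9  14
  4   0   0   7   7   7   9   9   9   9  14
  5   0   0   7   7   7   9   9   9   9  14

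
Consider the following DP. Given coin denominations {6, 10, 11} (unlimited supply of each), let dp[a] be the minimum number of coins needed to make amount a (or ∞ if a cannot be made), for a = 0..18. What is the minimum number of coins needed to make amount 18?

 a  0  1  2  3  4  5  6  7  8  9 10 11 12 13 14 15 16 17 18
dp  0  -  -  -  -  -  1  -  -  -  1  1  2  -  -  -  2  2  3
(- denotes ∞ / unreachable)

3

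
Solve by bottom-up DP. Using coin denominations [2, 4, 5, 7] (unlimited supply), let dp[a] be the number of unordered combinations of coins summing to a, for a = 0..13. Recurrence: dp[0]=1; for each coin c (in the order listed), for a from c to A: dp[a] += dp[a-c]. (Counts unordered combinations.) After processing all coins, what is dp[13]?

after  coin     0     1     2     3     4     5     6     7     8     9    10    11    12    13
          2     1     0     1     0     1     0     1     0     1     0     1     0     1     0
          4     1     0     1     0     2     0     2     0     3     0     3     0     4     0
          5     1     0     1     0     2     1     2     1     3     2     4     2     5     3
          7     1     0     1     0     2     1     2     2     3     3     4     4     6     5

5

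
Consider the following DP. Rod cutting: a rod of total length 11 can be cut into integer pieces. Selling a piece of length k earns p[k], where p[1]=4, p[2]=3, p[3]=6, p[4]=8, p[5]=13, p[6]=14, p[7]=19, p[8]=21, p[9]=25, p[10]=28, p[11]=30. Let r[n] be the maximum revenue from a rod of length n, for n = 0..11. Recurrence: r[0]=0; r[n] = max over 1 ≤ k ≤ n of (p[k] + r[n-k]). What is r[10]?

40

   n    0    1    2    3    4    5    6    7    8    9   10   11
r[n]    0    4    8   12   16   20   24   28   32   36   40   44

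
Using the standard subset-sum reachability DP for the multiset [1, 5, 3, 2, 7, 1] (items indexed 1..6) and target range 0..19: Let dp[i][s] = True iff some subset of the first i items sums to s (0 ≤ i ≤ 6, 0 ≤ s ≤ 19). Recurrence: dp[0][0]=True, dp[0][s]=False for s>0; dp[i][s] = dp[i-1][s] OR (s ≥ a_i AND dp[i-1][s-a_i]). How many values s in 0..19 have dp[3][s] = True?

8

i\s   0   1   2   3   4   5   6   7   8   9  10  11  12  13  14  15  16  17  18  19
  0   T   F   F   F   F   F   F   F   F   F   F   F   F   F   F   F   F   F   F   F
  1   T   T   F   F   F   F   F   F   F   F   F   F   F   F   F   F   F   F   F   F
  2   T   T   F   F   F   T   T   F   F   F   F   F   F   F   F   F   F   F   F   F
  3   T   T   F   T   T   T   T   F   T   T   F   F   F   F   F   F   F   F   F   F
  4   T   T   T   T   T   T   T   T   T   T   T   T   F   F   F   F   F   F   F   F
  5   T   T   T   T   T   T   T   T   T   T   T   T   T   T   T   T   T   T   T   F
  6   T   T   T   T   T   T   T   T   T   T   T   T   T   T   T   T   T   T   T   T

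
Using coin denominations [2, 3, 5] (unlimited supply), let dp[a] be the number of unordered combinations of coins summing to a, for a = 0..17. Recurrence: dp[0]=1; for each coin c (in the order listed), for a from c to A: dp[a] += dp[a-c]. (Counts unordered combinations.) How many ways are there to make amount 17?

8

after  coin     0     1     2     3     4     5     6     7     8     9    10    11    12    13    14    15    16    17
          2     1     0     1     0     1     0     1     0     1     0     1     0     1     0     1     0     1     0
          3     1     0     1     1     1     1     2     1     2     2     2     2     3     2     3     3     3     3
          5     1     0     1     1     1     2     2     2     3     3     4     4     5     5     6     7     7     8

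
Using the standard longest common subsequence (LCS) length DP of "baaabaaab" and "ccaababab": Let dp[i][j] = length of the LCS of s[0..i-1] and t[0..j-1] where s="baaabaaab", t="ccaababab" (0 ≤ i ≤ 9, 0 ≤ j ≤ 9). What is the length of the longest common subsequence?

6

   ''  c  c  a  a  b  a  b  a  b
''  0  0  0  0  0  0  0  0  0  0
 b  0  0  0  0  0  1  1  1  1  1
 a  0  0  0  1  1  1  2  2  2  2
 a  0  0  0  1  2  2  2  2  3  3
 a  0  0  0  1  2  2  3  3  3  3
 b  0  0  0  1  2  3  3  4  4  4
 a  0  0  0  1  2  3  4  4  5  5
 a  0  0  0  1  2  3  4  4  5  5
 a  0  0  0  1  2  3  4  4  5  5
 b  0  0  0  1  2  3  4  5  5  6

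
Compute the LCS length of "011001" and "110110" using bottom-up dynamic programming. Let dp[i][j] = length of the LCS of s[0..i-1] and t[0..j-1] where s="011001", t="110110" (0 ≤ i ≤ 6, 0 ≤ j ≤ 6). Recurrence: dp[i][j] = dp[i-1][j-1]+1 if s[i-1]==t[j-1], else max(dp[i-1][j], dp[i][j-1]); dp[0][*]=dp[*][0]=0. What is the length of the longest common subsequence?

   ''  1  1  0  1  1  0
''  0  0  0  0  0  0  0
 0  0  0  0  1  1  1  1
 1  0  1  1  1  2  2  2
 1  0  1  2  2  2  3  3
 0  0  1  2  3  3  3  4
 0  0  1  2  3  3  3  4
 1  0  1  2  3  4  4  4

4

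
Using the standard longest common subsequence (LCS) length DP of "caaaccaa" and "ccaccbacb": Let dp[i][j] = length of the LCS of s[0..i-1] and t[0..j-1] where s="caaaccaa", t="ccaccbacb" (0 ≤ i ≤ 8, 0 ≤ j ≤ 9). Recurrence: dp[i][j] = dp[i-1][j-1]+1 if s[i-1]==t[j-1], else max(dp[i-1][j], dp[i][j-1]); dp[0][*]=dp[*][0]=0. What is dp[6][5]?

4

   ''  c  c  a  c  c  b  a  c  b
''  0  0  0  0  0  0  0  0  0  0
 c  0  1  1  1  1  1  1  1  1  1
 a  0  1  1  2  2  2  2  2  2  2
 a  0  1  1  2  2  2  2  3  3  3
 a  0  1  1  2  2  2  2  3  3  3
 c  0  1  2  2  3  3  3  3  4  4
 c  0  1  2  2  3  4  4  4  4  4
 a  0  1  2  3  3  4  4  5  5  5
 a  0  1  2  3  3  4  4  5  5  5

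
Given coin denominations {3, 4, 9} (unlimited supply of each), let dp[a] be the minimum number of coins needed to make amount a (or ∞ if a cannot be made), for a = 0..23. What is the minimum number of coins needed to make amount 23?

 a  0  1  2  3  4  5  6  7  8  9 10 11 12 13 14 15 16 17 18 19 20 21 22 23
dp  0  -  -  1  1  -  2  2  2  1  3  3  2  2  4  3  3  3  2  4  4  3  3  5
(- denotes ∞ / unreachable)

5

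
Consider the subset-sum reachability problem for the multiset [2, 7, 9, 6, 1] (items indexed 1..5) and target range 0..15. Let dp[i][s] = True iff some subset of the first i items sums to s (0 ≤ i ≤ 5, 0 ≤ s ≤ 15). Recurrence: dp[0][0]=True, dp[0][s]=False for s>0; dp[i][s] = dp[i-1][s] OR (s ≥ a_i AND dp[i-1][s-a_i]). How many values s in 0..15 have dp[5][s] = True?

i\s   0   1   2   3   4   5   6   7   8   9  10  11  12  13  14  15
  0   T   F   F   F   F   F   F   F   F   F   F   F   F   F   F   F
  1   T   F   T   F   F   F   F   F   F   F   F   F   F   F   F   F
  2   T   F   T   F   F   F   F   T   F   T   F   F   F   F   F   F
  3   T   F   T   F   F   F   F   T   F   T   F   T   F   F   F   F
  4   T   F   T   F   F   F   T   T   T   T   F   T   F   T   F   T
  5   T   T   T   T   F   F   T   T   T   T   T   T   T   T   T   T

14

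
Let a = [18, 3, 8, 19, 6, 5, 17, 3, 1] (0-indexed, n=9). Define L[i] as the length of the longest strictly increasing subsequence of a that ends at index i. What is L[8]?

   i    0    1    2    3    4    5    6    7    8
a[i]   18    3    8   19    6    5   17    3    1
L[i]    1    1    2    3    2    2    3    1    1

1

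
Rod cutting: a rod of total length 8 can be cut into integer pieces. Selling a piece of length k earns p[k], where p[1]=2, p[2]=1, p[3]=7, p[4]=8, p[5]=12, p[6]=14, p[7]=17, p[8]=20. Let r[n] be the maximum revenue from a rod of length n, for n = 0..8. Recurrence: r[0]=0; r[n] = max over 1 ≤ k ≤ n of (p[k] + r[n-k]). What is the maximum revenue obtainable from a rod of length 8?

20

   n    0    1    2    3    4    5    6    7    8
r[n]    0    2    4    7    9   12   14   17   20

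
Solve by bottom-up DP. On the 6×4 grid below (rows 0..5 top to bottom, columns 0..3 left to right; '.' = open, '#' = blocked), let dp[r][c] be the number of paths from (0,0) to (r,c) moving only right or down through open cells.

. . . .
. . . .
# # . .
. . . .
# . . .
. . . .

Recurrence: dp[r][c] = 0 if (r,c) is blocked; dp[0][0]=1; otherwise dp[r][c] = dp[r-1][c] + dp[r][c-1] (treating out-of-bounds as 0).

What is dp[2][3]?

r\c   0   1   2   3
  0   1   1   1   1
  1   1   2   3   4
  2   0   0   3   7
  3   0   0   3  10
  4   0   0   3  13
  5   0   0   3  16

7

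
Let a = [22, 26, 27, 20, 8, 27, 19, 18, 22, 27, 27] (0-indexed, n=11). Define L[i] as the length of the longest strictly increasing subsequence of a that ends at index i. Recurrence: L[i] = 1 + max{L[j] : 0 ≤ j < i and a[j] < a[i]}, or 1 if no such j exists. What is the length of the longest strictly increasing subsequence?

4

   i    0    1    2    3    4    5    6    7    8    9   10
a[i]   22   26   27   20    8   27   19   18   22   27   27
L[i]    1    2    3    1    1    3    2    2    3    4    4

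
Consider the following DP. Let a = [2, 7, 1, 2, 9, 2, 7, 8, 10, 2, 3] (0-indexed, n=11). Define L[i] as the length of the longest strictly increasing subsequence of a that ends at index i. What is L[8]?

5

   i    0    1    2    3    4    5    6    7    8    9   10
a[i]    2    7    1    2    9    2    7    8   10    2    3
L[i]    1    2    1    2    3    2    3    4    5    2    3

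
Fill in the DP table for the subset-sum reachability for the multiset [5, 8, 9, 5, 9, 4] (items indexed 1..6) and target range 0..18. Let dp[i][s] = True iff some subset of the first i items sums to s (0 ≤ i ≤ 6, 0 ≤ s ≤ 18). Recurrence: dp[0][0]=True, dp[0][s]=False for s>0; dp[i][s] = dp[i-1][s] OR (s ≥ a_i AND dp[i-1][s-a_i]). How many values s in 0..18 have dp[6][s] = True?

11

i\s   0   1   2   3   4   5   6   7   8   9  10  11  12  13  14  15  16  17  18
  0   T   F   F   F   F   F   F   F   F   F   F   F   F   F   F   F   F   F   F
  1   T   F   F   F   F   T   F   F   F   F   F   F   F   F   F   F   F   F   F
  2   T   F   F   F   F   T   F   F   T   F   F   F   F   T   F   F   F   F   F
  3   T   F   F   F   F   T   F   F   T   T   F   F   F   T   T   F   F   T   F
  4   T   F   F   F   F   T   F   F   T   T   T   F   F   T   T   F   F   T   T
  5   T   F   F   F   F   T   F   F   T   T   T   F   F   T   T   F   F   T   T
  6   T   F   F   F   T   T   F   F   T   T   T   F   T   T   T   F   F   T   T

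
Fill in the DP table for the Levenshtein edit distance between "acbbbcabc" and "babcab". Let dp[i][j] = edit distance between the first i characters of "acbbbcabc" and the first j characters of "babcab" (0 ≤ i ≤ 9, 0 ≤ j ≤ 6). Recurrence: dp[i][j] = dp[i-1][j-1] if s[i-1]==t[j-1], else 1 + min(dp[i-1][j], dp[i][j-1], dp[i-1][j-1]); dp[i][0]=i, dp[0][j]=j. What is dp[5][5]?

   ''  b  a  b  c  a  b
''  0  1  2  3  4  5  6
 a  1  1  1  2  3  4  5
 c  2  2  2  2  2  3  4
 b  3  2  3  2  3  3  3
 b  4  3  3  3  3  4  3
 b  5  4  4  3  4  4  4
 c  6  5  5  4  3  4  5
 a  7  6  5  5  4  3  4
 b  8  7  6  5  5  4  3
 c  9  8  7  6  5  5  4

4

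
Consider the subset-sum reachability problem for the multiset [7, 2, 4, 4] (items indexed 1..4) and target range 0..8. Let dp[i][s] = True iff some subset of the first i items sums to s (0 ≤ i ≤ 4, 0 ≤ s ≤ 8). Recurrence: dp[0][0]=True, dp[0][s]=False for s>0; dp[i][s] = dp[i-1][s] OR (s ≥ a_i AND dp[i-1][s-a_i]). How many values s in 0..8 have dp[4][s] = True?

i\s   0   1   2   3   4   5   6   7   8
  0   T   F   F   F   F   F   F   F   F
  1   T   F   F   F   F   F   F   T   F
  2   T   F   T   F   F   F   F   T   F
  3   T   F   T   F   T   F   T   T   F
  4   T   F   T   F   T   F   T   T   T

6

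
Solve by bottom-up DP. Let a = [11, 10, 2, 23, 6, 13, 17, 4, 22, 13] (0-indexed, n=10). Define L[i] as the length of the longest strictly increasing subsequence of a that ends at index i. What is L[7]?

2

   i    0    1    2    3    4    5    6    7    8    9
a[i]   11   10    2   23    6   13   17    4   22   13
L[i]    1    1    1    2    2    3    4    2    5    3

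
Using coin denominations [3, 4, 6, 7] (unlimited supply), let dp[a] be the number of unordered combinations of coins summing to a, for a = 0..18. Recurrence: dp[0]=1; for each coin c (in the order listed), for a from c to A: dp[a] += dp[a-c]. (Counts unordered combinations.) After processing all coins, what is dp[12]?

4

after  coin     0     1     2     3     4     5     6     7     8     9    10    11    12    13    14    15    16    17    18
          3     1     0     0     1     0     0     1     0     0     1     0     0     1     0     0     1     0     0     1
          4     1     0     0     1     1     0     1     1     1     1     1     1     2     1     1     2     2     1     2
          6     1     0     0     1     1     0     2     1     1     2     2     1     4     2     2     4     4     2     6
          7     1     0     0     1     1     0     2     2     1     2     3     2     4     4     4     5     6     5     8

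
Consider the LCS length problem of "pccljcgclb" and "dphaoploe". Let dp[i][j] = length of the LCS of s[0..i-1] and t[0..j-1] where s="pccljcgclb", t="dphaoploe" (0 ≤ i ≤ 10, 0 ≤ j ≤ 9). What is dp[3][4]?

1

   ''  d  p  h  a  o  p  l  o  e
''  0  0  0  0  0  0  0  0  0  0
 p  0  0  1  1  1  1  1  1  1  1
 c  0  0  1  1  1  1  1  1  1  1
 c  0  0  1  1  1  1  1  1  1  1
 l  0  0  1  1  1  1  1  2  2  2
 j  0  0  1  1  1  1  1  2  2  2
 c  0  0  1  1  1  1  1  2  2  2
 g  0  0  1  1  1  1  1  2  2  2
 c  0  0  1  1  1  1  1  2  2  2
 l  0  0  1  1  1  1  1  2  2  2
 b  0  0  1  1  1  1  1  2  2  2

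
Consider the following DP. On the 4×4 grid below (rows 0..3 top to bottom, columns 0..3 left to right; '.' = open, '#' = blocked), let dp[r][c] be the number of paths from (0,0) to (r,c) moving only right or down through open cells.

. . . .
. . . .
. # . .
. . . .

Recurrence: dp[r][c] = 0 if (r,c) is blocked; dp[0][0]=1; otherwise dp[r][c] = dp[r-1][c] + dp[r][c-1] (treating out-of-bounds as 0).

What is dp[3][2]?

4

r\c   0   1   2   3
  0   1   1   1   1
  1   1   2   3   4
  2   1   0   3   7
  3   1   1   4  11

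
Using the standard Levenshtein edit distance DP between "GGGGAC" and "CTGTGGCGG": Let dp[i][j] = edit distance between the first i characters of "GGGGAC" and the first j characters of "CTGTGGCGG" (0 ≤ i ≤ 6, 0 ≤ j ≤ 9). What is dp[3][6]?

3

   ''  C  T  G  T  G  G  C  G  G
''  0  1  2  3  4  5  6  7  8  9
 G  1  1  2  2  3  4  5  6  7  8
 G  2  2  2  2  3  3  4  5  6  7
 G  3  3  3  2  3  3  3  4  5  6
 G  4  4  4  3  3  3  3  4  4  5
 A  5  5  5  4  4  4  4  4  5  5
 C  6  5  6  5  5  5  5  4  5  6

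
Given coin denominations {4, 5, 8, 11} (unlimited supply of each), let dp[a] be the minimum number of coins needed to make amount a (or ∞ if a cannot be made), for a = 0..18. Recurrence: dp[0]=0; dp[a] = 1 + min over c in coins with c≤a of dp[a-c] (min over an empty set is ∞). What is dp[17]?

3

 a  0  1  2  3  4  5  6  7  8  9 10 11 12 13 14 15 16 17 18
dp  0  -  -  -  1  1  -  -  1  2  2  1  2  2  3  2  2  3  3
(- denotes ∞ / unreachable)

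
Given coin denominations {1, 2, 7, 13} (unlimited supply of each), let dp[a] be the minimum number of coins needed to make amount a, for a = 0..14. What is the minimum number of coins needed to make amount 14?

 a  0  1  2  3  4  5  6  7  8  9 10 11 12 13 14
dp  0  1  1  2  2  3  3  1  2  2  3  3  4  1  2

2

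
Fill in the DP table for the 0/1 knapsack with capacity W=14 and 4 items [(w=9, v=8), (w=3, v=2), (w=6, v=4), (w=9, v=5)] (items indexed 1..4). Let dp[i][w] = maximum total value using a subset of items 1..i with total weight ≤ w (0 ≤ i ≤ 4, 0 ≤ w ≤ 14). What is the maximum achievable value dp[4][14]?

10

i\w   0   1   2   3   4   5   6   7   8   9  10  11  12  13  14
  0   0   0   0   0   0   0   0   0   0   0   0   0   0   0   0
  1   0   0   0   0   0   0   0   0   0   8   8   8   8   8   8
  2   0   0   0   2   2   2   2   2   2   8   8   8  10  10  10
  3   0   0   0   2   2   2   4   4   4   8   8   8  10  10  10
  4   0   0   0   2   2   2   4   4   4   8   8   8  10  10  10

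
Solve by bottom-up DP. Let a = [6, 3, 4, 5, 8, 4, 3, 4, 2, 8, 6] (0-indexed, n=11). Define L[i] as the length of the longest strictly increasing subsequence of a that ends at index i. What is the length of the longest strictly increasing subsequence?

   i    0    1    2    3    4    5    6    7    8    9   10
a[i]    6    3    4    5    8    4    3    4    2    8    6
L[i]    1    1    2    3    4    2    1    2    1    4    4

4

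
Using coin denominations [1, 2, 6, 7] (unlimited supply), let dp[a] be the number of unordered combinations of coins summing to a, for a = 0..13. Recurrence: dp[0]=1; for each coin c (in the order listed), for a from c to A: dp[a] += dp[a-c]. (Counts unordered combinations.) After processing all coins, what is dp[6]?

after  coin     0     1     2     3     4     5     6     7     8     9    10    11    12    13
          1     1     1     1     1     1     1     1     1     1     1     1     1     1     1
          2     1     1     2     2     3     3     4     4     5     5     6     6     7     7
          6     1     1     2     2     3     3     5     5     7     7     9     9    12    12
          7     1     1     2     2     3     3     5     6     8     9    11    12    15    17

5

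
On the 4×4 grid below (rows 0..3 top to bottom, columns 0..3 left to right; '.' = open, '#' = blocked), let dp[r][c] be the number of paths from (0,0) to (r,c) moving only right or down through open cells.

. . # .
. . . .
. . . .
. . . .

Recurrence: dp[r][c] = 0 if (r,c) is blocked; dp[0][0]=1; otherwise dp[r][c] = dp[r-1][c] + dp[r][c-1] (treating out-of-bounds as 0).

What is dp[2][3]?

7

r\c   0   1   2   3
  0   1   1   0   0
  1   1   2   2   2
  2   1   3   5   7
  3   1   4   9  16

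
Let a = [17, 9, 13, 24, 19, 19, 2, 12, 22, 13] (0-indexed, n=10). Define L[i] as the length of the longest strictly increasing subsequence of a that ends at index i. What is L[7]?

2

   i    0    1    2    3    4    5    6    7    8    9
a[i]   17    9   13   24   19   19    2   12   22   13
L[i]    1    1    2    3    3    3    1    2    4    3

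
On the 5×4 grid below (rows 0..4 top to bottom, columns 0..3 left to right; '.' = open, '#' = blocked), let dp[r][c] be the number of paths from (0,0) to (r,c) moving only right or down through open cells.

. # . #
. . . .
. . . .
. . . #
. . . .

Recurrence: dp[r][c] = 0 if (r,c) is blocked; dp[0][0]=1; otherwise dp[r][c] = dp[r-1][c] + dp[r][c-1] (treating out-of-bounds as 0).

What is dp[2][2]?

3

r\c   0   1   2   3
  0   1   0   0   0
  1   1   1   1   1
  2   1   2   3   4
  3   1   3   6   0
  4   1   4  10  10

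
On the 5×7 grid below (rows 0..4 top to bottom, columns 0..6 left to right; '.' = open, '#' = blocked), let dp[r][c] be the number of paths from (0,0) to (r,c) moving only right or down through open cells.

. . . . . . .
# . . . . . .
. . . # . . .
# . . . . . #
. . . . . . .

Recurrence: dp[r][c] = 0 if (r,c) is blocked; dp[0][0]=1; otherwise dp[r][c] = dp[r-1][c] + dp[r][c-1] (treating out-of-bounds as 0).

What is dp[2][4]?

4

r\c   0   1   2   3   4   5   6
  0   1   1   1   1   1   1   1
  1   0   1   2   3   4   5   6
  2   0   1   3   0   4   9  15
  3   0   1   4   4   8  17   0
  4   0   1   5   9  17  34  34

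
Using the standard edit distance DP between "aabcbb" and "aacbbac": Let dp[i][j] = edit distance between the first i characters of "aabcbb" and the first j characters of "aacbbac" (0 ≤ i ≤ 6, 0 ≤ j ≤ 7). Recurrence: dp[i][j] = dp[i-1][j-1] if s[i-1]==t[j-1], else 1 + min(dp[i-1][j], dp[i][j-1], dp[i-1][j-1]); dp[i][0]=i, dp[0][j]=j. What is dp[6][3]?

   ''  a  a  c  b  b  a  c
''  0  1  2  3  4  5  6  7
 a  1  0  1  2  3  4  5  6
 a  2  1  0  1  2  3  4  5
 b  3  2  1  1  1  2  3  4
 c  4  3  2  1  2  2  3  3
 b  5  4  3  2  1  2  3  4
 b  6  5  4  3  2  1  2  3

3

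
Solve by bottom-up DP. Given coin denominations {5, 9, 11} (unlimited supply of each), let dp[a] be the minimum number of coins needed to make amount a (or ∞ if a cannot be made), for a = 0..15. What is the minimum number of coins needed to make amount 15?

 a  0  1  2  3  4  5  6  7  8  9 10 11 12 13 14 15
dp  0  -  -  -  -  1  -  -  -  1  2  1  -  -  2  3
(- denotes ∞ / unreachable)

3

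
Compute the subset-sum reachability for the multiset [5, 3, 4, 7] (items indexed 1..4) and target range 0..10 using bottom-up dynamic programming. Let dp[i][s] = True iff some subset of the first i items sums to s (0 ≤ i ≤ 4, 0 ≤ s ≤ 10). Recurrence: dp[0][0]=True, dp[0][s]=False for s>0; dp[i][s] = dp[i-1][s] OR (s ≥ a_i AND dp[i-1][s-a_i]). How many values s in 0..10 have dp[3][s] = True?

7

i\s   0   1   2   3   4   5   6   7   8   9  10
  0   T   F   F   F   F   F   F   F   F   F   F
  1   T   F   F   F   F   T   F   F   F   F   F
  2   T   F   F   T   F   T   F   F   T   F   F
  3   T   F   F   T   T   T   F   T   T   T   F
  4   T   F   F   T   T   T   F   T   T   T   T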